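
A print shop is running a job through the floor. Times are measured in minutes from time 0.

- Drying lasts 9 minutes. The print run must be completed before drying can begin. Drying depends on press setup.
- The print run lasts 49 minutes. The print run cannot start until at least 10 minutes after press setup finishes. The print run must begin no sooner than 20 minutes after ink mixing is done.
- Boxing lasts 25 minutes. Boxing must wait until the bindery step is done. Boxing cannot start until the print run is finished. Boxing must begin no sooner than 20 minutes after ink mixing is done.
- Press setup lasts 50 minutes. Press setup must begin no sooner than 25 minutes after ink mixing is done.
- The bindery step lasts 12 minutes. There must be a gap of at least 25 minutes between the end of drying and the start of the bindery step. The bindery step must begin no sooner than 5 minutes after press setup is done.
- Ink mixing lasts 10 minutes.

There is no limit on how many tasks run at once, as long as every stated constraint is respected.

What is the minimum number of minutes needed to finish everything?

Ink mixing can start immediately at minute 0; it finishes at minute 10.
After ink mixing (finishes minute 10, plus 25-minute gap → minute 35), press setup can start at minute 35 and finishes at minute 85.
For the print run: press setup (finishes minute 85, plus 10-minute gap → minute 95); ink mixing (finishes minute 10, plus 20-minute gap → minute 30). Taking the maximum gives a start of minute 95, and it finishes at 95 + 49 = minute 144.
For drying: the print run (finishes minute 144); press setup (finishes minute 85). Taking the maximum gives a start of minute 144, and it finishes at 144 + 9 = minute 153.
The bindery step cannot start until drying (finishes minute 153, plus 25-minute gap → minute 178); press setup (finishes minute 85, plus 5-minute gap → minute 90). The controlling bound is minute 178, so the bindery step finishes at 178 + 12 = minute 190.
Boxing cannot start until the bindery step (finishes minute 190); the print run (finishes minute 144); ink mixing (finishes minute 10, plus 20-minute gap → minute 30). The controlling bound is minute 190, so boxing finishes at 190 + 25 = minute 215.
All tasks are finished once the last one completes. Finish times: Ink mixing at 10, Press setup at 85, The print run at 144, Drying at 153, The bindery step at 190, Boxing at 215. The latest is minute 215.

215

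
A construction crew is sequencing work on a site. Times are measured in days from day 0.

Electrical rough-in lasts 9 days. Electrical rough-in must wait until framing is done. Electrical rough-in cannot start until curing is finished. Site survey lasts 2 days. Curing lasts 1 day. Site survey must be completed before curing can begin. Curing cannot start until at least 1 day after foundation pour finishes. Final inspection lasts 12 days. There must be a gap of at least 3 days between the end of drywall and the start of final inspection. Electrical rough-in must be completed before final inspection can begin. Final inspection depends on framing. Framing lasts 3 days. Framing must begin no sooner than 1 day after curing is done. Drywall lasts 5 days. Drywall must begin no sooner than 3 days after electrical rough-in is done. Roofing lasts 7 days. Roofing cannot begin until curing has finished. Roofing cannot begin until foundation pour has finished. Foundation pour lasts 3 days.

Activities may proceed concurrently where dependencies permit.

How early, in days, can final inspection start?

29

Nothing blocks foundation pour, so it runs from day 0 to day 3.
Site survey can start immediately at day 0; it finishes at day 2.
Curing cannot start until site survey (finishes day 2); foundation pour (finishes day 3, plus 1-day gap → day 4). The controlling bound is day 4, so curing finishes at 4 + 1 = day 5.
After curing (finishes day 5, plus 1-day gap → day 6), framing can start at day 6 and finishes at day 9.
Electrical rough-in cannot start until framing (finishes day 9); curing (finishes day 5). The controlling bound is day 9, so electrical rough-in finishes at 9 + 9 = day 18.
Drywall waits on electrical rough-in (finishes day 18, plus 3-day gap → day 21), so it starts at day 21 and finishes at 21 + 5 = day 26.
Final inspection waits on drywall (finishes day 26, plus 3-day gap → day 29); electrical rough-in (finishes day 18); framing (finishes day 9). The latest of these is day 29, which is the earliest final inspection can start.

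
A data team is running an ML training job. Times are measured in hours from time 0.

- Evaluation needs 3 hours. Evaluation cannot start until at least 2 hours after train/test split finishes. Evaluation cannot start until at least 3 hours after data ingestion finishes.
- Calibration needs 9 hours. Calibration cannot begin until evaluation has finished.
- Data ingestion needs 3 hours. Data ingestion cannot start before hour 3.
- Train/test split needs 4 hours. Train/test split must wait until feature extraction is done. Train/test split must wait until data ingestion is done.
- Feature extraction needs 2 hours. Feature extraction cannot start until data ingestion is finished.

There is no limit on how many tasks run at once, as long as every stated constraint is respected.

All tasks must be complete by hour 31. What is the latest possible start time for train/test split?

Nothing follows calibration; the deadline of hour 31 is its only limit. It must start by 31 − 9 = hour 22.
Evaluation must finish before calibration (must start by hour 22). With a 3-hour duration, evaluation must start by 22 − 3 = hour 19.
Train/test split feeds into evaluation (must start by hour 19, minus 2-hour gap → hour 17); so train/test split must finish by hour 17 and therefore start by hour 13.

13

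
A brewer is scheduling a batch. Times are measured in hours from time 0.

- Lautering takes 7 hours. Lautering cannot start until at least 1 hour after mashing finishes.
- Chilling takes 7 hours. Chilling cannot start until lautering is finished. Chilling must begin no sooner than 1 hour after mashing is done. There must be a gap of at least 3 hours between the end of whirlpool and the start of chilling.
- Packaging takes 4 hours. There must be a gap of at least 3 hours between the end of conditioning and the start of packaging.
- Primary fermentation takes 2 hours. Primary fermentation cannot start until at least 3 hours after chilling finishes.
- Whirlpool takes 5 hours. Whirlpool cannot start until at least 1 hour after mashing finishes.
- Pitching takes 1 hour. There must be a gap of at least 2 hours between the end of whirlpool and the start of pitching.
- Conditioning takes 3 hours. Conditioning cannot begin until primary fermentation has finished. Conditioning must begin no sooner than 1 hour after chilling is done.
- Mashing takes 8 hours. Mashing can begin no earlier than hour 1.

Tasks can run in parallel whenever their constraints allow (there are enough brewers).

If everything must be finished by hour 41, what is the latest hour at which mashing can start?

Packaging has no dependents, so it just needs to finish by hour 41. Starting by 41 − 4 = hour 37 achieves that.
Conditioning feeds into packaging (must start by hour 37, minus 3-hour gap → hour 34); so conditioning must finish by hour 34 and therefore start by hour 31.
Since conditioning (must start by hour 31) depends on it, primary fermentation must finish by hour 31. Backing off its 2-hour duration gives a latest start of hour 29.
Chilling feeds primary fermentation (must start by hour 29, minus 3-hour gap → hour 26); conditioning (must start by hour 31, minus 1-hour gap → hour 30). Taking the minimum, chilling must finish by hour 26 and start by 26 − 7 = hour 19.
Since chilling (must start by hour 19) depends on it, lautering must finish by hour 19. Backing off its 7-hour duration gives a latest start of hour 12.
Nothing follows pitching; the deadline of hour 41 is its only limit. It must start by 41 − 1 = hour 40.
For whirlpool: chilling (must start by hour 19, minus 3-hour gap → hour 16); pitching (must start by hour 40, minus 2-hour gap → hour 38). The most restrictive is hour 16; with a 5-hour duration, whirlpool must start by hour 11.
Mashing must finish in time for lautering (must start by hour 12, minus 1-hour gap → hour 11); whirlpool (must start by hour 11, minus 1-hour gap → hour 10); chilling (must start by hour 19, minus 1-hour gap → hour 18). The tightest is hour 10, so mashing must start by 10 − 8 = hour 2.

2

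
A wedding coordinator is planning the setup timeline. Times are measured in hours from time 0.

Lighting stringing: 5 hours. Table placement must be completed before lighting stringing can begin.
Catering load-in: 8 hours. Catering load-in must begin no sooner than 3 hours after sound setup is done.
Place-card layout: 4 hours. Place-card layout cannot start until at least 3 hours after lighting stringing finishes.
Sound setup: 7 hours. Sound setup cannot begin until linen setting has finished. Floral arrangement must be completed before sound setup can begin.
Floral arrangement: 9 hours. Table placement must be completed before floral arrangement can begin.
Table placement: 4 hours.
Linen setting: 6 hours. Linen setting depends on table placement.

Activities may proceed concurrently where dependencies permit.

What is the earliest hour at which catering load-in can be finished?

Table placement has no prerequisites, so it starts at hour 0 and finishes at hour 4.
Floral arrangement cannot begin until table placement (finishes hour 4). It runs from hour 4 to 4 + 9 = hour 13.
After table placement (finishes hour 4), linen setting can start at hour 4 and finishes at hour 10.
Sound setup cannot start until linen setting (finishes hour 10); floral arrangement (finishes hour 13). The controlling bound is hour 13, so sound setup finishes at 13 + 7 = hour 20.
After sound setup (finishes hour 20, plus 3-hour gap → hour 23), catering load-in can start at hour 23 and finishes at hour 31.

31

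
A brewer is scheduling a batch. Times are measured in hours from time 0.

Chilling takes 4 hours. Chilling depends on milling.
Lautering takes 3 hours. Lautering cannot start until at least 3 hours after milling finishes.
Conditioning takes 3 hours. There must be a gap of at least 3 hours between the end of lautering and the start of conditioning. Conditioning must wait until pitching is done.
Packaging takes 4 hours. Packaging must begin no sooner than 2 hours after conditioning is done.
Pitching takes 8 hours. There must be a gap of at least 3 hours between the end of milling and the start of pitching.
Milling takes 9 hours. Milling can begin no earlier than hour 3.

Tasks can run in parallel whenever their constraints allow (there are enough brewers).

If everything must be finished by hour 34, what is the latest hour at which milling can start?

Nothing follows packaging; the deadline of hour 34 is its only limit. It must start by 34 − 4 = hour 30.
Conditioning has to be done before packaging (must start by hour 30, minus 2-hour gap → hour 28). That means finishing by hour 28, i.e. starting by 28 − 3 = hour 25.
Lautering must finish before conditioning (must start by hour 25, minus 3-hour gap → hour 22). With a 3-hour duration, lautering must start by 22 − 3 = hour 19.
To finish by hour 34, chilling (duration 4) must start no later than hour 30.
Pitching has to be done before conditioning (must start by hour 25). That means finishing by hour 25, i.e. starting by 25 − 8 = hour 17.
Milling feeds lautering (must start by hour 19, minus 3-hour gap → hour 16); chilling (must start by hour 30); pitching (must start by hour 17, minus 3-hour gap → hour 14). Taking the minimum, milling must finish by hour 14 and start by 14 − 9 = hour 5.

5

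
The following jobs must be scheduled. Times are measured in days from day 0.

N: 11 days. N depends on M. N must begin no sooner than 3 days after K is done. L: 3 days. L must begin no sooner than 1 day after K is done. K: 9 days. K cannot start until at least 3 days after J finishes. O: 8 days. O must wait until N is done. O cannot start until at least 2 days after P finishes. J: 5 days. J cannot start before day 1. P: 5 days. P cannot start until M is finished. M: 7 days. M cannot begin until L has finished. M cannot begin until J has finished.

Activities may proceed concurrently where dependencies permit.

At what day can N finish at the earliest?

40

J cannot begin until its own release at day 1. It runs from day 1 to 1 + 5 = day 6.
After J (finishes day 6, plus 3-day gap → day 9), K can start at day 9 and finishes at day 18.
L waits on K (finishes day 18, plus 1-day gap → day 19), so it starts at day 19 and finishes at 19 + 3 = day 22.
M has to wait for L (finishes day 22); J (finishes day 6). The latest of these is day 22, so M runs day 22 to 22 + 7 = day 29.
For N: M (finishes day 29); K (finishes day 18, plus 3-day gap → day 21). Taking the maximum gives a start of day 29, and it finishes at 29 + 11 = day 40.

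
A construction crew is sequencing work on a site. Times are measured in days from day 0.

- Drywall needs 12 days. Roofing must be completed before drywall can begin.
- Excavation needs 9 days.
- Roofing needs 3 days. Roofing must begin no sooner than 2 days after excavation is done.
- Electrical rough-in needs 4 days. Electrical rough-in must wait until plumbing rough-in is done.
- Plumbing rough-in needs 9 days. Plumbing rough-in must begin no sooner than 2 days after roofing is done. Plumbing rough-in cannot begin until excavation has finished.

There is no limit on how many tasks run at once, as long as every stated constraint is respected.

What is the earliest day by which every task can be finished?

29

Excavation can start immediately at day 0; it finishes at day 9.
Roofing cannot begin until excavation (finishes day 9, plus 2-day gap → day 11). It runs from day 11 to 11 + 3 = day 14.
After roofing (finishes day 14), drywall can start at day 14 and finishes at day 26.
For plumbing rough-in: roofing (finishes day 14, plus 2-day gap → day 16); excavation (finishes day 9). Taking the maximum gives a start of day 16, and it finishes at 16 + 9 = day 25.
After plumbing rough-in (finishes day 25), electrical rough-in can start at day 25 and finishes at day 29.
All tasks are finished once the last one completes. Finish times: Excavation at 9, Roofing at 14, Plumbing rough-in at 25, Electrical rough-in at 29, Drywall at 26. The latest is day 29.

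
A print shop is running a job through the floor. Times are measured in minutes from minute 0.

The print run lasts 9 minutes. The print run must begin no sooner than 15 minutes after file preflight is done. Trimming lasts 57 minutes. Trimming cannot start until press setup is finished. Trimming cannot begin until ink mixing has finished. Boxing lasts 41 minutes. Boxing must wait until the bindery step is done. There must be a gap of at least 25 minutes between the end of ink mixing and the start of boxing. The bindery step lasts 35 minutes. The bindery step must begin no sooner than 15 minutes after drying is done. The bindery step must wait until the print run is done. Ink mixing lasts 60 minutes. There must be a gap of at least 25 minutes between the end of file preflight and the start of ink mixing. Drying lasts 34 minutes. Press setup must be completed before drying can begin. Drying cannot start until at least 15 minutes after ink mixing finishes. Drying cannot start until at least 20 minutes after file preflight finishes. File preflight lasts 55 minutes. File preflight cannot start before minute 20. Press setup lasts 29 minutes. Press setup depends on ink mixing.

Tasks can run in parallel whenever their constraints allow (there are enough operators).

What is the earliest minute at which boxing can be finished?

After its own release at minute 20, file preflight can start at minute 20 and finishes at minute 75.
The print run cannot begin until file preflight (finishes minute 75, plus 15-minute gap → minute 90). It runs from minute 90 to 90 + 9 = minute 99.
After file preflight (finishes minute 75, plus 25-minute gap → minute 100), ink mixing can start at minute 100 and finishes at minute 160.
Press setup waits on ink mixing (finishes minute 160), so it starts at minute 160 and finishes at 160 + 29 = minute 189.
Drying cannot start until press setup (finishes minute 189); ink mixing (finishes minute 160, plus 15-minute gap → minute 175); file preflight (finishes minute 75, plus 20-minute gap → minute 95). The controlling bound is minute 189, so drying finishes at 189 + 34 = minute 223.
The bindery step needs all of drying (finishes minute 223, plus 15-minute gap → minute 238); the print run (finishes minute 99). That puts its earliest start at minute 238; it finishes at 238 + 35 = minute 273.
Boxing needs all of the bindery step (finishes minute 273); ink mixing (finishes minute 160, plus 25-minute gap → minute 185). That puts its earliest start at minute 273; it finishes at 273 + 41 = minute 314.

314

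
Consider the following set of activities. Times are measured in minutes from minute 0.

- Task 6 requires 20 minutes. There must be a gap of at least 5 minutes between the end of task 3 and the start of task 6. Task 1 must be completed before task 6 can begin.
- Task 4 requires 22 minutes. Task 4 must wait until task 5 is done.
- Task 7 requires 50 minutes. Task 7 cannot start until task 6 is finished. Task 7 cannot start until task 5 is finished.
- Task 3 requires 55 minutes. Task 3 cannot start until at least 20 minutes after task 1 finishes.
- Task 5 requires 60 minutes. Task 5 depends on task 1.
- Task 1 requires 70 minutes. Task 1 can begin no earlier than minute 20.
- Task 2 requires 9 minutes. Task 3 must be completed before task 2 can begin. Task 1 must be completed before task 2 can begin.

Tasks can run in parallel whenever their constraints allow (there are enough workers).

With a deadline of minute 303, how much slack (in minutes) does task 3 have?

63

After its own release at minute 20, task 1 can start at minute 20 and finishes at minute 90.
Task 3 waits on task 1 (finishes minute 90, plus 20-minute gap → minute 110), so it starts at minute 110 and finishes at 110 + 55 = minute 165.

Working backward from the deadline:
Task 2 must finish by minute 303; it takes 9 minutes, so it must start by 303 − 9 = minute 294.
Task 7 must finish by minute 303; it takes 50 minutes, so it must start by 303 − 50 = minute 253.
Task 6 feeds into task 7 (must start by minute 253); so task 6 must finish by minute 253 and therefore start by minute 233.
For task 3: task 2 (must start by minute 294); task 6 (must start by minute 233, minus 5-minute gap → minute 228). The most restrictive is minute 228; with a 55-minute duration, task 3 must start by minute 173.
So task 3 can start as early as minute 110 and as late as minute 173, giving 173 − 110 = 63 minutes of slack.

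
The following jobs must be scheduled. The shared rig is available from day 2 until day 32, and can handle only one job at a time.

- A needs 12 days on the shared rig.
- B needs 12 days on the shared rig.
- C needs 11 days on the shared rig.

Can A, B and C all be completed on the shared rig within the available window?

The shared rig window is 32 − 2 = 30 days.
Running back to back, the jobs need 12 + 12 + 11 = 35 days on the shared rig.
Since 35 > 30, they cannot all fit.

No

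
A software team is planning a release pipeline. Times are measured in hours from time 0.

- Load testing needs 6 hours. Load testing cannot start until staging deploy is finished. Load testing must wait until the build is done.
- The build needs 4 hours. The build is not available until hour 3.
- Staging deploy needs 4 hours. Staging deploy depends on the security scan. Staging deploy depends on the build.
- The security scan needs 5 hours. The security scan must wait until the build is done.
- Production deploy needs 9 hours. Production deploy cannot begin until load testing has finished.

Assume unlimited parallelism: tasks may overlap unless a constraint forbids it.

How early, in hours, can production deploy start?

The build waits on its own release at hour 3, so it starts at hour 3 and finishes at 3 + 4 = hour 7.
The security scan waits on the build (finishes hour 7), so it starts at hour 7 and finishes at 7 + 5 = hour 12.
Staging deploy cannot start until the security scan (finishes hour 12); the build (finishes hour 7). The controlling bound is hour 12, so staging deploy finishes at 12 + 4 = hour 16.
Load testing needs all of staging deploy (finishes hour 16); the build (finishes hour 7). That puts its earliest start at hour 16; it finishes at 16 + 6 = hour 22.
Production deploy waits on load testing (finishes hour 22), so the earliest it can start is hour 22.

22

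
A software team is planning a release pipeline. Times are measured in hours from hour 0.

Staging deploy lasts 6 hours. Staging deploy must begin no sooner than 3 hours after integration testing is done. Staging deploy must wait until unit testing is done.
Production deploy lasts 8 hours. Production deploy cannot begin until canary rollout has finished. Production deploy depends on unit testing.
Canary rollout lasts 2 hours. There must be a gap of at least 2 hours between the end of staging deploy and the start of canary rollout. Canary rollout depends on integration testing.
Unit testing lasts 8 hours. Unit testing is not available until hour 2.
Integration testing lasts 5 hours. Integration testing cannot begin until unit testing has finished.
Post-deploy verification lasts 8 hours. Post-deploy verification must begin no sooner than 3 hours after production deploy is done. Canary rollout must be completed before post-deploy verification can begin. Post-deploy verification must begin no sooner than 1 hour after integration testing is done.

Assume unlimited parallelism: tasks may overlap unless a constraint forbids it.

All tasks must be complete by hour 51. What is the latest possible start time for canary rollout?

To finish by hour 51, post-deploy verification (duration 8) must start no later than hour 43.
Production deploy has to be done before post-deploy verification (must start by hour 43, minus 3-hour gap → hour 40). That means finishing by hour 40, i.e. starting by 40 − 8 = hour 32.
Canary rollout has several dependents: production deploy (must start by hour 32); post-deploy verification (must start by hour 43). The earliest of those limits is hour 32, so canary rollout must start by 32 − 2 = hour 30.

30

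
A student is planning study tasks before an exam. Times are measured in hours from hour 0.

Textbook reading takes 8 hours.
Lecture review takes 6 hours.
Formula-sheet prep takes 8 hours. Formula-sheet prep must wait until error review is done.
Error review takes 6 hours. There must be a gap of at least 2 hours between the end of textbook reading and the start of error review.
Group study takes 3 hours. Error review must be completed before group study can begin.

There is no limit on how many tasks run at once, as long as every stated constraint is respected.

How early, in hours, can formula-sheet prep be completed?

24

Nothing blocks textbook reading, so it runs from hour 0 to hour 8.
Error review waits on textbook reading (finishes hour 8, plus 2-hour gap → hour 10), so it starts at hour 10 and finishes at 10 + 6 = hour 16.
After error review (finishes hour 16), formula-sheet prep can start at hour 16 and finishes at hour 24.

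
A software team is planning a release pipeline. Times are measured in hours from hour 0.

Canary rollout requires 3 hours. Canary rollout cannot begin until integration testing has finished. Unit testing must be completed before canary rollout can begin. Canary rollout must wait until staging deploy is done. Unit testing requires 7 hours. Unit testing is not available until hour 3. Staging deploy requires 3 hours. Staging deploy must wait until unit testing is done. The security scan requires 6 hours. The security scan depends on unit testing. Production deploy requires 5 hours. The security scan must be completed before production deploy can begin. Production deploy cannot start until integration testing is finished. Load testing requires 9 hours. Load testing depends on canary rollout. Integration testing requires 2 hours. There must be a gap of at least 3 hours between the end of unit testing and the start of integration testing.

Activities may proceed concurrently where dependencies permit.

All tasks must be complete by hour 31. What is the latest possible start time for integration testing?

17

Nothing follows load testing; the deadline of hour 31 is its only limit. It must start by 31 − 9 = hour 22.
Since load testing (must start by hour 22) depends on it, canary rollout must finish by hour 22. Backing off its 3-hour duration gives a latest start of hour 19.
Production deploy must finish by hour 31; it takes 5 hours, so it must start by 31 − 5 = hour 26.
Integration testing feeds canary rollout (must start by hour 19); production deploy (must start by hour 26). Taking the minimum, integration testing must finish by hour 19 and start by 19 − 2 = hour 17.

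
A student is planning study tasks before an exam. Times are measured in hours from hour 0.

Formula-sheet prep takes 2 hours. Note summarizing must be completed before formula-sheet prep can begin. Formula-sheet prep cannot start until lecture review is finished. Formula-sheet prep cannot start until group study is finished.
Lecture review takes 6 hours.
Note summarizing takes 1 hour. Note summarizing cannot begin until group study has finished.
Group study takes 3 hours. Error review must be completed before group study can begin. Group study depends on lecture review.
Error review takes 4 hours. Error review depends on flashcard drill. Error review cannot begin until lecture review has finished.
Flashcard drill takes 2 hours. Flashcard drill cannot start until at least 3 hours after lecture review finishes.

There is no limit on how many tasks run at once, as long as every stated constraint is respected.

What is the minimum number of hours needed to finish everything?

21

Nothing blocks lecture review, so it runs from hour 0 to hour 6.
After lecture review (finishes hour 6, plus 3-hour gap → hour 9), flashcard drill can start at hour 9 and finishes at hour 11.
Error review needs all of flashcard drill (finishes hour 11); lecture review (finishes hour 6). That puts its earliest start at hour 11; it finishes at 11 + 4 = hour 15.
Group study has to wait for error review (finishes hour 15); lecture review (finishes hour 6). The latest of these is hour 15, so group study runs hour 15 to 15 + 3 = hour 18.
After group study (finishes hour 18), note summarizing can start at hour 18 and finishes at hour 19.
Formula-sheet prep cannot start until note summarizing (finishes hour 19); lecture review (finishes hour 6); group study (finishes hour 18). The controlling bound is hour 19, so formula-sheet prep finishes at 19 + 2 = hour 21.
All tasks are finished once the last one completes. Finish times: Lecture review at 6, Flashcard drill at 11, Error review at 15, Group study at 18, Note summarizing at 19, Formula-sheet prep at 21. The latest is hour 21.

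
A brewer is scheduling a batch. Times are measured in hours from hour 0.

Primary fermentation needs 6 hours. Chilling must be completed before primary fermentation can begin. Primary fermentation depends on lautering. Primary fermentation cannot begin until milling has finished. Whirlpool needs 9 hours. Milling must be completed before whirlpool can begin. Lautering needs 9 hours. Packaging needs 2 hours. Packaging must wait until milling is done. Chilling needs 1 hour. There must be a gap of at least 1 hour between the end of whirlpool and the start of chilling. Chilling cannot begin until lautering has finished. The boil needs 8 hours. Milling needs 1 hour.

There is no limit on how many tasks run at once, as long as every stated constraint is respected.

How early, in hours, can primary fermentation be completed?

Lautering has no prerequisites, so it starts at hour 0 and finishes at hour 9.
Milling has no prerequisites, so it starts at hour 0 and finishes at hour 1.
Whirlpool cannot begin until milling (finishes hour 1). It runs from hour 1 to 1 + 9 = hour 10.
Chilling needs all of whirlpool (finishes hour 10, plus 1-hour gap → hour 11); lautering (finishes hour 9). That puts its earliest start at hour 11; it finishes at 11 + 1 = hour 12.
Primary fermentation cannot start until chilling (finishes hour 12); lautering (finishes hour 9); milling (finishes hour 1). The controlling bound is hour 12, so primary fermentation finishes at 12 + 6 = hour 18.

18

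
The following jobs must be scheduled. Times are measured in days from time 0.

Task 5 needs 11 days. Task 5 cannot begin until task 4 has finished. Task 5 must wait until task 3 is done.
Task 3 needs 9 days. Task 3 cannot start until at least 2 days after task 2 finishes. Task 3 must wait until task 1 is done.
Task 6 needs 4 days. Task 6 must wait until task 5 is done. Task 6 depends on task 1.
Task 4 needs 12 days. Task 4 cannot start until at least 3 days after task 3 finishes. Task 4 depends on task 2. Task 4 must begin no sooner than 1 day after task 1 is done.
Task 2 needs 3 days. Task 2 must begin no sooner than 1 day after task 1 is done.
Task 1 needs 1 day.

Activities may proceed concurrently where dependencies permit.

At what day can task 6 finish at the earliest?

Task 1 has no prerequisites, so it starts at day 0 and finishes at day 1.
After task 1 (finishes day 1, plus 1-day gap → day 2), task 2 can start at day 2 and finishes at day 5.
Task 3 cannot start until task 2 (finishes day 5, plus 2-day gap → day 7); task 1 (finishes day 1). The controlling bound is day 7, so task 3 finishes at 7 + 9 = day 16.
Task 4 cannot start until task 3 (finishes day 16, plus 3-day gap → day 19); task 2 (finishes day 5); task 1 (finishes day 1, plus 1-day gap → day 2). The controlling bound is day 19, so task 4 finishes at 19 + 12 = day 31.
For task 5: task 4 (finishes day 31); task 3 (finishes day 16). Taking the maximum gives a start of day 31, and it finishes at 31 + 11 = day 42.
Task 6 cannot start until task 5 (finishes day 42); task 1 (finishes day 1). The controlling bound is day 42, so task 6 finishes at 42 + 4 = day 46.

46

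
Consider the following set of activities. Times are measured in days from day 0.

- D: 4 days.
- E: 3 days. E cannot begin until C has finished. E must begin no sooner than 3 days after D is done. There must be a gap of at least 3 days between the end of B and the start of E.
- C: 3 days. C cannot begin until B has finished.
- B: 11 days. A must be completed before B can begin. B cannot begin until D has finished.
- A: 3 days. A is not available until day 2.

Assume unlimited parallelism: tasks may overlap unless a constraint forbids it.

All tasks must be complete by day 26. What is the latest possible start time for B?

E must finish by day 26; it takes 3 days, so it must start by 26 − 3 = day 23.
C must finish before E (must start by day 23). With a 3-day duration, C must start by 23 − 3 = day 20.
B has several dependents: C (must start by day 20); E (must start by day 23, minus 3-day gap → day 20). The earliest of those limits is day 20, so B must start by 20 − 11 = day 9.

9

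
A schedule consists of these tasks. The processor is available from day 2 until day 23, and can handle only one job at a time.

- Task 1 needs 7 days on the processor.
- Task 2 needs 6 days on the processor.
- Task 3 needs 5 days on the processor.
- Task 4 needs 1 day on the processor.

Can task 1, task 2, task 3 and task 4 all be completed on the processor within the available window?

The processor window is 23 − 2 = 21 days.
Running back to back, the jobs need 7 + 6 + 5 + 1 = 19 days on the processor.
Since 19 ≤ 21, they fit within the window.

Yes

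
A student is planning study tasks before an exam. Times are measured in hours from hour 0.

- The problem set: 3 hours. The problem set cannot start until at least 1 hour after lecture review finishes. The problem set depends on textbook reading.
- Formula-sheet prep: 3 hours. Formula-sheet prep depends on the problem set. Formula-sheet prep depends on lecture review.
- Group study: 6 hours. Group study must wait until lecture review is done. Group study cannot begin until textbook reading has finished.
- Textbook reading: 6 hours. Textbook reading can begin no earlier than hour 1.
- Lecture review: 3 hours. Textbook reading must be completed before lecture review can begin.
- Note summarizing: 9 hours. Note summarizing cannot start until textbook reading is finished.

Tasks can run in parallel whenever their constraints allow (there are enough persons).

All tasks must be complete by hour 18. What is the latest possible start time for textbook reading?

Nothing follows formula-sheet prep; the deadline of hour 18 is its only limit. It must start by 18 − 3 = hour 15.
The problem set feeds into formula-sheet prep (must start by hour 15); so the problem set must finish by hour 15 and therefore start by hour 12.
Group study must finish by hour 18; it takes 6 hours, so it must start by 18 − 6 = hour 12.
For lecture review: the problem set (must start by hour 12, minus 1-hour gap → hour 11); group study (must start by hour 12); formula-sheet prep (must start by hour 15). The most restrictive is hour 11; with a 3-hour duration, lecture review must start by hour 8.
Note summarizing has no dependents, so it just needs to finish by hour 18. Starting by 18 − 9 = hour 9 achieves that.
Textbook reading must finish in time for lecture review (must start by hour 8); the problem set (must start by hour 12); group study (must start by hour 12); note summarizing (must start by hour 9). The tightest is hour 8, so textbook reading must start by 8 − 6 = hour 2.

2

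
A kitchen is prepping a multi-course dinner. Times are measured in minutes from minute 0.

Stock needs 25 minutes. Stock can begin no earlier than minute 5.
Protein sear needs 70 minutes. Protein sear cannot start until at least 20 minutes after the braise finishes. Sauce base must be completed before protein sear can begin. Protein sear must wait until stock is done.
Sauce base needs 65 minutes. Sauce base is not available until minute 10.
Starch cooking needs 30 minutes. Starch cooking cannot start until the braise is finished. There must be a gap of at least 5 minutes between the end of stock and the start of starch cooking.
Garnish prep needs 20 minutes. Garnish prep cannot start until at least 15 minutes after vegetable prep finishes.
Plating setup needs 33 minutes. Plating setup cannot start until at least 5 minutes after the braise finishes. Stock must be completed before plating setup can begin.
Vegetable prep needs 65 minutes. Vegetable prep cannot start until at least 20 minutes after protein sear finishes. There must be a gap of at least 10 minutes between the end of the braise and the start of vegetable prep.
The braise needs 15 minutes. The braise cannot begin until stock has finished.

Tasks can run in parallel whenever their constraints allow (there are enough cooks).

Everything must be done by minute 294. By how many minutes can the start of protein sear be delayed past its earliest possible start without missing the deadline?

After its own release at minute 10, sauce base can start at minute 10 and finishes at minute 75.
Stock waits on its own release at minute 5, so it starts at minute 5 and finishes at 5 + 25 = minute 30.
After stock (finishes minute 30), the braise can start at minute 30 and finishes at minute 45.
Protein sear cannot start until the braise (finishes minute 45, plus 20-minute gap → minute 65); sauce base (finishes minute 75); stock (finishes minute 30). The controlling bound is minute 75, so protein sear finishes at 75 + 70 = minute 145.

Working backward from the deadline:
To finish by minute 294, garnish prep (duration 20) must start no later than minute 274.
Since garnish prep (must start by minute 274, minus 15-minute gap → minute 259) depends on it, vegetable prep must finish by minute 259. Backing off its 65-minute duration gives a latest start of minute 194.
Protein sear must finish before vegetable prep (must start by minute 194, minus 20-minute gap → minute 174). With a 70-minute duration, protein sear must start by 174 − 70 = minute 104.
So protein sear can start as early as minute 75 and as late as minute 104, giving 104 − 75 = 29 minutes of slack.

29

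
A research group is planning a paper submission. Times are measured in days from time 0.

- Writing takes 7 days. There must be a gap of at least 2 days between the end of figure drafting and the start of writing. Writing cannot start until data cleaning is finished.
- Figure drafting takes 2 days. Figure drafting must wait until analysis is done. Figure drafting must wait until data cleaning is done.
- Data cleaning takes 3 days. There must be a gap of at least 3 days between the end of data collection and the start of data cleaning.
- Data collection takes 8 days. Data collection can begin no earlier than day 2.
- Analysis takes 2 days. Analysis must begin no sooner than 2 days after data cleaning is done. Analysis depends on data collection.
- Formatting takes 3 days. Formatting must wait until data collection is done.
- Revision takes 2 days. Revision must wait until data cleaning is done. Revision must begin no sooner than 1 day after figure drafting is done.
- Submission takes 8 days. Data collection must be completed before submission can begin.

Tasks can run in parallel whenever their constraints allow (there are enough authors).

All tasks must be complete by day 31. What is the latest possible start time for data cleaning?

13

Nothing follows writing; the deadline of day 31 is its only limit. It must start by 31 − 7 = day 24.
Revision has no dependents, so it just needs to finish by day 31. Starting by 31 − 2 = day 29 achieves that.
Figure drafting has several dependents: writing (must start by day 24, minus 2-day gap → day 22); revision (must start by day 29, minus 1-day gap → day 28). The earliest of those limits is day 22, so figure drafting must start by 22 − 2 = day 20.
Analysis feeds into figure drafting (must start by day 20); so analysis must finish by day 20 and therefore start by day 18.
Data cleaning must finish in time for analysis (must start by day 18, minus 2-day gap → day 16); figure drafting (must start by day 20); writing (must start by day 24); revision (must start by day 29). The tightest is day 16, so data cleaning must start by 16 − 3 = day 13.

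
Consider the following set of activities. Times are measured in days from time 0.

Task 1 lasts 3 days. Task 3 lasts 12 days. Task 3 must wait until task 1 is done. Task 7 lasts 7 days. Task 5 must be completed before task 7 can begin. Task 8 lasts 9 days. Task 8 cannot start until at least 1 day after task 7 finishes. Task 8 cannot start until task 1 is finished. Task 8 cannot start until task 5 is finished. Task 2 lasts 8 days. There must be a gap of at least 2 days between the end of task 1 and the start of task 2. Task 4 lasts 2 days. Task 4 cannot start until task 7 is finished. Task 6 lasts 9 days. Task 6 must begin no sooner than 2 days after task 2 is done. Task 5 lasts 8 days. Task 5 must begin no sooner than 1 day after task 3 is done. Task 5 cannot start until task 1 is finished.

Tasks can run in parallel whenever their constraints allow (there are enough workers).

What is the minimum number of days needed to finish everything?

41

Task 1 can start immediately at day 0; it finishes at day 3.
After task 1 (finishes day 3), task 3 can start at day 3 and finishes at day 15.
Task 5 has to wait for task 3 (finishes day 15, plus 1-day gap → day 16); task 1 (finishes day 3). The latest of these is day 16, so task 5 runs day 16 to 16 + 8 = day 24.
Task 7 cannot begin until task 5 (finishes day 24). It runs from day 24 to 24 + 7 = day 31.
Task 8 has to wait for task 7 (finishes day 31, plus 1-day gap → day 32); task 1 (finishes day 3); task 5 (finishes day 24). The latest of these is day 32, so task 8 runs day 32 to 32 + 9 = day 41.
After task 7 (finishes day 31), task 4 can start at day 31 and finishes at day 33.
Task 2 cannot begin until task 1 (finishes day 3, plus 2-day gap → day 5). It runs from day 5 to 5 + 8 = day 13.
After task 2 (finishes day 13, plus 2-day gap → day 15), task 6 can start at day 15 and finishes at day 24.
All tasks are finished once the last one completes. Finish times: Task 1 at 3, Task 2 at 13, Task 3 at 15, Task 4 at 33, Task 5 at 24, Task 6 at 24, Task 7 at 31, Task 8 at 41. The latest is day 41.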